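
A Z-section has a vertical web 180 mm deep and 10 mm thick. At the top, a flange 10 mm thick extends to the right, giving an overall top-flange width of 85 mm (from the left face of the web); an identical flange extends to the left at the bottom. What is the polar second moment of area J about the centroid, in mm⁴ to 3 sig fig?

J ≈ 1.91 × 10⁷ mm⁴

Break the section into simple shapes (no overlaps), measuring from the bottom-left corner of the bounding box.
Web: 10 × 180, A = 1 800 mm², y = 90 mm, Ī = 4 860 000 mm⁴.
Top flange (beyond web): 75 × 10, A = 750 mm², y = 175 mm, Ī = 6 250 mm⁴.
Bottom flange (beyond web): 75 × 10, A = 750 mm², y = 5 mm, Ī = 6 250 mm⁴.
Centroid: ȳ = ΣA·y / ΣA = 90 mm.
Transfer each piece to the centroidal x-axis using Ī + A·d² with d = y − 90:
  web: d = 0 mm → contributes +4 860 000 mm⁴
  top flange (beyond web): d = 85 mm → contributes +5 425 000 mm⁴
  bottom flange (beyond web): d = -85 mm → contributes +5 425 000 mm⁴
Total I = 15 710 000 mm⁴.
For the y-axis: x̄ = 80 mm.
Repeating about the centroidal y-axis gives I_y = 3 427 500 mm⁴.
Polar second moment: J = I_x + I_y = 19 137 500 mm⁴.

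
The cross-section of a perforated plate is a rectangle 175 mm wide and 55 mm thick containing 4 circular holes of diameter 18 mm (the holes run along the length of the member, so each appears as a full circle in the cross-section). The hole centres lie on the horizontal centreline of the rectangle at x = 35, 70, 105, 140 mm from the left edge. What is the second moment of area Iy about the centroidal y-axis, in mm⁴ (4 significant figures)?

Iy ≈ 2.298 × 10⁷ mm⁴

Break the section into simple shapes (no overlaps), measuring from the bottom-left corner of the bounding box.
Plate: 175 × 55, A = 9 625 mm², x = 87.5 mm, Ī = 24 563 802 mm⁴.
Hole 1 (subtracted): ⌀18, A = 254.469 mm², x = 35 mm, Ī = 5 153 mm⁴.
Hole 2 (subtracted): ⌀18, A = 254.469 mm², x = 70 mm, Ī = 5 153 mm⁴.
Hole 3 (subtracted): ⌀18, A = 254.469 mm², x = 105 mm, Ī = 5 153 mm⁴.
Hole 4 (subtracted): ⌀18, A = 254.469 mm², x = 140 mm, Ī = 5 153 mm⁴.
By symmetry the centroid is at mid-width, x̄ = 87.5 mm.
Transfer each piece to the centroidal y-axis using Ī + A·d² with d = x − 87.5:
  plate: d = 0 mm → contributes +24 563 802 mm⁴
  hole 1: d = -52.5 mm → contributes −706 533 mm⁴
  hole 2: d = -17.5 mm → contributes −83084.1 mm⁴
  hole 3: d = 17.5 mm → contributes −83084.1 mm⁴
  hole 4: d = 52.5 mm → contributes −706 533 mm⁴
Total I = 22 984 567 mm⁴.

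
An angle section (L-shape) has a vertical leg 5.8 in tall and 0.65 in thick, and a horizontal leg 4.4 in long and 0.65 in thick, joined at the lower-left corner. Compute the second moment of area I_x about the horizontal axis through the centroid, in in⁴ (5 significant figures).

I_x ≈ 20.470 in⁴

Decompose the section into non-overlapping parts with the origin at the bottom-left of its bounding rectangle.
Vertical leg: 0.65 × 5.8, A = 3.77 in², y = 2.9 in, Ī = 10.56857 in⁴.
Horizontal leg (remainder): 3.75 × 0.65, A = 2.4375 in², y = 0.325 in, Ī = 0.08582031 in⁴.
Centroid: ȳ = ΣA·y / ΣA = 1.888874 in.
Transfer each piece to the horizontal axis through the centroid using Ī + A·d² with d = y − 1.888874:
  vertical leg: d = 1.011126 in → contributes +14.42292 in⁴
  horizontal leg (remainder): d = -1.563874 in → contributes +6.047221 in⁴
Total I = 20.47014 in⁴.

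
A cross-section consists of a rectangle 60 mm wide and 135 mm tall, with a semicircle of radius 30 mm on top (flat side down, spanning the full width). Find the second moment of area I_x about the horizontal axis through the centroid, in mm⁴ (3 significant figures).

Treat the section as a set of non-overlapping primitives; coordinates are from the bounding-box lower-left.
Rectangular body: 60 × 135, A = 8 100 mm², y = 67.5 mm, Ī = 12 301 875 mm⁴.
Semicircular cap: semicircle r = 30, A = 1413.7 mm², y = 147.73 mm, Ī = 88 903 mm⁴.
Centroid: ȳ = ΣA·y / ΣA = 79.422 mm.
Transfer each piece to the horizontal axis through the centroid using Ī + A·d² with d = y − 79.422:
  rectangular body: d = -11.922 mm → contributes +13 453 229 mm⁴
  semicircular cap: d = 68.31 mm → contributes +6 685 676 mm⁴
Total I = 20 138 905 mm⁴.

I_x ≈ 2.01 × 10⁷ mm⁴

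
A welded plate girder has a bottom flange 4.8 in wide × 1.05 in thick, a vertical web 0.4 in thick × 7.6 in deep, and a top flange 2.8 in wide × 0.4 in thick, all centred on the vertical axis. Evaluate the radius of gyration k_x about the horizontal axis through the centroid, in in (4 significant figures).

k_x ≈ 3.208 in

Decompose the section into non-overlapping parts with the origin at the bottom-left of its bounding rectangle.
Bottom plate: 4.8 × 1.05, A = 5.04 in², y = 0.525 in, Ī = 0.46305 in⁴.
Web plate: 0.4 × 7.6, A = 3.04 in², y = 4.85 in, Ī = 14.6325 in⁴.
Top plate: 2.8 × 0.4, A = 1.12 in², y = 8.85 in, Ī = 0.0149333 in⁴.
Centroid: ȳ = ΣA·y / ΣA = 2.96761 in.
Transfer each piece to the horizontal axis through the centroid using Ī + A·d² with d = y − 2.96761:
  bottom plate: d = -2.44261 in → contributes +30.5334 in⁴
  web plate: d = 1.88239 in → contributes +25.4045 in⁴
  top plate: d = 5.88239 in → contributes +38.7698 in⁴
Total I = 94.7076 in⁴.
Radius of gyration: k = √(I/A) = √(94.7076 / 9.2) = 3.20847 in.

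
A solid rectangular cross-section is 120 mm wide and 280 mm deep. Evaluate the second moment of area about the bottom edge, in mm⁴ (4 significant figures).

I_base ≈ 8.781 × 10⁸ mm⁴

The section: 120 × 280, A = 33 600 mm², y = 140 mm, Ī = 219 520 000 mm⁴.
Transfer it to the base of the section using Ī + A·d² with d = y − 0:
  the section: d = 140 mm → contributes +878 080 000 mm⁴
Total I = 878 080 000 mm⁴.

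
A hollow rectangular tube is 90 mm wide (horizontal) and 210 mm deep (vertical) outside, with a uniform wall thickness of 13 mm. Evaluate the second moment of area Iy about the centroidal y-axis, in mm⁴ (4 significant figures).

Iy ≈ 8.738 × 10⁶ mm⁴

Decompose the section into non-overlapping parts with the origin at the bottom-left of its bounding rectangle.
Outer rectangle: 90 × 210, A = 18 900 mm², x = 45 mm, Ī = 12 757 500 mm⁴.
Inner void (subtracted): 64 × 184, A = 11 776 mm², x = 45 mm, Ī = 4 019 541 mm⁴.
By symmetry the centroid is at mid-width, x̄ = 45 mm.
All pieces are centred on the centroidal y-axis, so I = ΣĪ (holes subtracted) = 8 737 959 mm⁴.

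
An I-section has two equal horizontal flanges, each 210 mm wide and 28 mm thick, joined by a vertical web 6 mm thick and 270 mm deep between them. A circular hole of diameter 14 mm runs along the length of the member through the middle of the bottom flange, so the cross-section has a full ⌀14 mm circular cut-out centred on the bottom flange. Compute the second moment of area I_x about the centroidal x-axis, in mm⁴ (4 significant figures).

I_x ≈ 2.682 × 10⁸ mm⁴

Split into non-overlapping primitives; take the origin at the lower-left of the bounding box.
Bottom flange: 210 × 28, A = 5 880 mm², y = 14 mm, Ī = 384 160 mm⁴.
Web: 6 × 270, A = 1 620 mm², y = 163 mm, Ī = 9 841 500 mm⁴.
Top flange: 210 × 28, A = 5 880 mm², y = 312 mm, Ī = 384 160 mm⁴.
Hole (subtracted): ⌀14, A = 153.938 mm², y = 14 mm, Ī = 1885.74 mm⁴.
Centroid: ȳ = ΣA·y / ΣA = 164.734 mm.
Transfer each piece to the centroidal x-axis using Ī + A·d² with d = y − 164.734:
  bottom flange: d = -150.734 mm → contributes +133 982 476 mm⁴
  web: d = -1.73421 mm → contributes +9 846 372 mm⁴
  top flange: d = 147.266 mm → contributes +127 904 972 mm⁴
  hole: d = -150.734 mm → contributes −3 499 481 mm⁴
Total I = 268 234 339 mm⁴.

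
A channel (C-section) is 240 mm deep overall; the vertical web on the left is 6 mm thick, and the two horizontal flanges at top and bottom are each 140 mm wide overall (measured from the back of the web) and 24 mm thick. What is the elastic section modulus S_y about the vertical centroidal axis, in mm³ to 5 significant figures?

S_y ≈ 1.9290 × 10⁵ mm³

Split into non-overlapping primitives; take the origin at the lower-left of the bounding box.
Web: 6 × 240, A = 1 440 mm², x = 3 mm, Ī = 4 320 mm⁴.
Top flange (beyond web): 134 × 24, A = 3 216 mm², x = 73 mm, Ī = 4 812 208 mm⁴.
Bottom flange (beyond web): 134 × 24, A = 3 216 mm², x = 73 mm, Ī = 4 812 208 mm⁴.
Centroid: x̄ = ΣA·x / ΣA = 60.19512 mm.
Transfer each piece to the vertical centroidal axis using Ī + A·d² with d = x − 60.19512:
  web: d = -57.19512 mm → contributes +4 714 966 mm⁴
  top flange (beyond web): d = 12.80488 mm → contributes +5 339 519 mm⁴
  bottom flange (beyond web): d = 12.80488 mm → contributes +5 339 519 mm⁴
Total I = 15 394 004 mm⁴.
Extreme fibre distance c = 79.80488 mm; S = I/c = 192895.5 mm³.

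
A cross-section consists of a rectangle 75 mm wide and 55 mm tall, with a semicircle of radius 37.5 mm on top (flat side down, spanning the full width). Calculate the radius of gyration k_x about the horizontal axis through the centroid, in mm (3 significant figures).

k_x ≈ 25.0 mm

Break the section into simple shapes (no overlaps), measuring from the bottom-left corner of the bounding box.
Rectangular body: 75 × 55, A = 4 125 mm², y = 27.5 mm, Ī = 1 039 844 mm⁴.
Semicircular cap: semicircle r = 37.5, A = 2208.9 mm², y = 70.915 mm, Ī = 217 049 mm⁴.
Centroid: ȳ = ΣA·y / ΣA = 42.641 mm.
Transfer each piece to the horizontal axis through the centroid using Ī + A·d² with d = y − 42.641:
  rectangular body: d = -15.141 mm → contributes +1 985 496 mm⁴
  semicircular cap: d = 28.275 mm → contributes +1 982 977 mm⁴
Total I = 3 968 473 mm⁴.
Radius of gyration: k = √(I/A) = √(3 968 473 / 6333.9) = 25.031 mm.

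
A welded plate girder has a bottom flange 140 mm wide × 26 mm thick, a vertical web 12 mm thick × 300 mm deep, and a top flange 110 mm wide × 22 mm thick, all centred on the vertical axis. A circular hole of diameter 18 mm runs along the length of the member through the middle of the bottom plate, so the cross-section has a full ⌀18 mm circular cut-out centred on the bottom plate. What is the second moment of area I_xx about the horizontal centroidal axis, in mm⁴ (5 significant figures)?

I_xx ≈ 1.7718 × 10⁸ mm⁴

Split into non-overlapping primitives; take the origin at the lower-left of the bounding box.
Bottom plate: 140 × 26, A = 3 640 mm², y = 13 mm, Ī = 205053.3 mm⁴.
Web plate: 12 × 300, A = 3 600 mm², y = 176 mm, Ī = 27 000 000 mm⁴.
Top plate: 110 × 22, A = 2 420 mm², y = 337 mm, Ī = 97606.67 mm⁴.
Hole (subtracted): ⌀18, A = 254.469 mm², y = 13 mm, Ī = 5152.997 mm⁴.
Centroid: ȳ = ΣA·y / ΣA = 158.7525 mm.
Transfer each piece to the horizontal centroidal axis using Ī + A·d² with d = y − 158.7525:
  bottom plate: d = -145.7525 mm → contributes +77 532 492 mm⁴
  web plate: d = 17.24746 mm → contributes +28 070 910 mm⁴
  top plate: d = 178.2475 mm → contributes +76 986 230 mm⁴
  hole: d = -145.7525 mm → contributes −5 411 042 mm⁴
Total I = 177 178 590 mm⁴.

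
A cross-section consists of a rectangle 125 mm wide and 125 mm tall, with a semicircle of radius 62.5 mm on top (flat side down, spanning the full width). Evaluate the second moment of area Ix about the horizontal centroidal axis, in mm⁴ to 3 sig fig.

Ix ≈ 5.69 × 10⁷ mm⁴

Split into non-overlapping primitives; take the origin at the lower-left of the bounding box.
Rectangular body: 125 × 125, A = 15 625 mm², y = 62.5 mm, Ī = 20 345 052 mm⁴.
Semicircular cap: semicircle r = 62.5, A = 6135.9 mm², y = 151.53 mm, Ī = 1 674 758 mm⁴.
Centroid: ȳ = ΣA·y / ΣA = 87.603 mm.
Transfer each piece to the horizontal centroidal axis using Ī + A·d² with d = y − 87.603:
  rectangular body: d = -25.103 mm → contributes +30 190 993 mm⁴
  semicircular cap: d = 63.923 mm → contributes +26 747 241 mm⁴
Total I = 56 938 234 mm⁴.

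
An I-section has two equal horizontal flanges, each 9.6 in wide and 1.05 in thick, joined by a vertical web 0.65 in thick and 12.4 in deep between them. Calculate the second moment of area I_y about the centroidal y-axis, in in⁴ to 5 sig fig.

Split into non-overlapping primitives; take the origin at the lower-left of the bounding box.
Bottom flange: 9.6 × 1.05, A = 10.08 in², x = 4.8 in, Ī = 77.4144 in⁴.
Web: 0.65 × 12.4, A = 8.06 in², x = 4.8 in, Ī = 0.2837792 in⁴.
Top flange: 9.6 × 1.05, A = 10.08 in², x = 4.8 in, Ī = 77.4144 in⁴.
By symmetry the centroid is at mid-width, x̄ = 4.8 in.
All pieces are centred on the centroidal y-axis, so I = ΣĪ = 155.1126 in⁴.

I_y ≈ 155.11 in⁴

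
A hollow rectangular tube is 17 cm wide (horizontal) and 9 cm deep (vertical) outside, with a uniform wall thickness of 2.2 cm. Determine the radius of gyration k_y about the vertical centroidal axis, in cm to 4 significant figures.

Break the section into simple shapes (no overlaps), measuring from the bottom-left corner of the bounding box.
Outer rectangle: 17 × 9, A = 153 cm², x = 8.5 cm, Ī = 3684.75 cm⁴.
Inner void (subtracted): 12.6 × 4.6, A = 57.96 cm², x = 8.5 cm, Ī = 766.811 cm⁴.
By symmetry the centroid is at mid-width, x̄ = 8.5 cm.
All pieces are centred on the vertical centroidal axis, so I = ΣĪ (holes subtracted) = 2917.94 cm⁴.
Radius of gyration: k = √(I/A) = √(2917.94 / 95.04) = 5.54096 cm.

k_y ≈ 5.541 cm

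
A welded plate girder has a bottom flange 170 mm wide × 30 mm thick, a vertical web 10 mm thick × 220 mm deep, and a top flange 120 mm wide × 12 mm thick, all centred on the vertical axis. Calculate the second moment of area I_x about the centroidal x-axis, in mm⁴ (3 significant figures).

I_x ≈ 8.30 × 10⁷ mm⁴

Split into non-overlapping primitives; take the origin at the lower-left of the bounding box.
Bottom plate: 170 × 30, A = 5 100 mm², y = 15 mm, Ī = 382 500 mm⁴.
Web plate: 10 × 220, A = 2 200 mm², y = 140 mm, Ī = 8 873 333 mm⁴.
Top plate: 120 × 12, A = 1 440 mm², y = 256 mm, Ī = 17 280 mm⁴.
Centroid: ȳ = ΣA·y / ΣA = 86.172 mm.
Transfer each piece to the centroidal x-axis using Ī + A·d² with d = y − 86.172:
  bottom plate: d = -71.172 mm → contributes +26 216 041 mm⁴
  web plate: d = 53.828 mm → contributes +15 247 820 mm⁴
  top plate: d = 169.83 mm → contributes +41 549 295 mm⁴
Total I = 83 013 156 mm⁴.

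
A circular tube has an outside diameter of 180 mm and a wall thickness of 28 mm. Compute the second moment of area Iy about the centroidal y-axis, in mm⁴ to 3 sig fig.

Break the section into simple shapes (no overlaps), measuring from the bottom-left corner of the bounding box.
Outer circle: ⌀180, A = 25 447 mm², x = 90 mm, Ī = 51 529 974 mm⁴.
Bore (subtracted): ⌀124, A = 12 076 mm², x = 90 mm, Ī = 11 605 307 mm⁴.
By symmetry the centroid is at mid-width, x̄ = 90 mm.
All pieces are centred on the centroidal y-axis, so I = ΣĪ (holes subtracted) = 39 924 666 mm⁴.

Iy ≈ 3.99 × 10⁷ mm⁴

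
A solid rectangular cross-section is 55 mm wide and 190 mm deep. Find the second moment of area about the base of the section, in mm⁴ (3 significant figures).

The section: 55 × 190, A = 10 450 mm², y = 95 mm, Ī = 31 437 083 mm⁴.
Transfer it to a horizontal axis along the bottom face using Ī + A·d² with d = y − 0:
  the section: d = 95 mm → contributes +125 748 333 mm⁴
Total I = 125 748 333 mm⁴.

I_base ≈ 1.26 × 10⁸ mm⁴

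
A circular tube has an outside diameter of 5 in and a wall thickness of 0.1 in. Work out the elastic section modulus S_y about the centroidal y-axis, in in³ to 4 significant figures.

Decompose the section into non-overlapping parts with the origin at the bottom-left of its bounding rectangle.
Outer circle: ⌀5, A = 19.635 in², x = 2.5 in, Ī = 30.6796 in⁴.
Bore (subtracted): ⌀4.8, A = 18.0956 in², x = 2.5 in, Ī = 26.0576 in⁴.
By symmetry the centroid is at mid-width, x̄ = 2.5 in.
All pieces are centred on the centroidal y-axis, so I = ΣĪ (holes subtracted) = 4.62199 in⁴.
Extreme fibre distance c = 2.5 in; S = I/c = 1.8488 in³.

S_y ≈ 1.849 in³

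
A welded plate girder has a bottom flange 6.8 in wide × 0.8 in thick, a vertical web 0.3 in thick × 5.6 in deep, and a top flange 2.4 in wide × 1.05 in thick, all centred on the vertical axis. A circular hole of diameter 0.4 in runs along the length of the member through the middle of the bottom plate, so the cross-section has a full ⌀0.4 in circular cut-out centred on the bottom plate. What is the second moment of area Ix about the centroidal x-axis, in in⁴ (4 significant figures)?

Ix ≈ 79.37 in⁴

Break the section into simple shapes (no overlaps), measuring from the bottom-left corner of the bounding box.
Bottom plate: 6.8 × 0.8, A = 5.44 in², y = 0.4 in, Ī = 0.290133 in⁴.
Web plate: 0.3 × 5.6, A = 1.68 in², y = 3.6 in, Ī = 4.3904 in⁴.
Top plate: 2.4 × 1.05, A = 2.52 in², y = 6.925 in, Ī = 0.231525 in⁴.
Hole (subtracted): ⌀0.4, A = 0.125664 in², y = 0.4 in, Ī = 0.00125664 in⁴.
Centroid: ȳ = ΣA·y / ΣA = 2.69328 in.
Transfer each piece to the centroidal x-axis using Ī + A·d² with d = y − 2.69328:
  bottom plate: d = -2.29328 in → contributes +28.8997 in⁴
  web plate: d = 0.906724 in → contributes +5.77161 in⁴
  top plate: d = 4.23172 in → contributes +45.3584 in⁴
  hole: d = -2.29328 in → contributes −0.662137 in⁴
Total I = 79.3676 in⁴.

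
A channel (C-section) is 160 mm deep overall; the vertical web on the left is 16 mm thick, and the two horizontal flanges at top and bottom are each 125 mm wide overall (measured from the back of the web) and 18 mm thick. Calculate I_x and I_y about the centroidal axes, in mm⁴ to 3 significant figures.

Treat the section as a set of non-overlapping primitives; coordinates are from the bounding-box lower-left.
Web: 16 × 160, A = 2 560 mm², y = 80 mm, Ī = 5 461 333 mm⁴.
Top flange (beyond web): 109 × 18, A = 1 962 mm², y = 151 mm, Ī = 52 974 mm⁴.
Bottom flange (beyond web): 109 × 18, A = 1 962 mm², y = 9 mm, Ī = 52 974 mm⁴.
By symmetry the centroid is at mid-height, ȳ = 80 mm.
Transfer each piece to the centroidal x-axis using Ī + A·d² with d = y − 80:
  web: d = 0 mm → contributes +5 461 333 mm⁴
  top flange (beyond web): d = 71 mm → contributes +9 943 416 mm⁴
  bottom flange (beyond web): d = -71 mm → contributes +9 943 416 mm⁴
Total I = 25 348 165 mm⁴.
For the y-axis: x̄ = 45.824 mm.
Repeating about the centroidal y-axis gives I_y = 9 991 520 mm⁴.

I_x ≈ 2.53 × 10⁷ mm⁴, I_y ≈ 9.99 × 10⁶ mm⁴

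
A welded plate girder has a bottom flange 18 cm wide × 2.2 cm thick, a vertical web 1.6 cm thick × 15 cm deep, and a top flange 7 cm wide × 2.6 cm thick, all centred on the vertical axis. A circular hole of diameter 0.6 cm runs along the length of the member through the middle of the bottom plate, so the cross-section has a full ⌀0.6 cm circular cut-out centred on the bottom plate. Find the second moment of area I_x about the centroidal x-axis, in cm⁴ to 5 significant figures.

Decompose the section into non-overlapping parts with the origin at the bottom-left of its bounding rectangle.
Bottom plate: 18 × 2.2, A = 39.6 cm², y = 1.1 cm, Ī = 15.972 cm⁴.
Web plate: 1.6 × 15, A = 24 cm², y = 9.7 cm, Ī = 450 cm⁴.
Top plate: 7 × 2.6, A = 18.2 cm², y = 18.5 cm, Ī = 10.25267 cm⁴.
Hole (subtracted): ⌀0.6, A = 0.2827433 cm², y = 1.1 cm, Ī = 0.006361725 cm⁴.
Centroid: ȳ = ΣA·y / ΣA = 7.516801 cm.
Transfer each piece to the centroidal x-axis using Ī + A·d² with d = y − 7.516801:
  bottom plate: d = -6.416801 cm → contributes +1646.515 cm⁴
  web plate: d = 2.183199 cm → contributes +564.3926 cm⁴
  top plate: d = 10.9832 cm → contributes +2205.731 cm⁴
  hole: d = -6.416801 cm → contributes −11.64841 cm⁴
Total I = 4404.99 cm⁴.

I_x ≈ 4405.0 cm⁴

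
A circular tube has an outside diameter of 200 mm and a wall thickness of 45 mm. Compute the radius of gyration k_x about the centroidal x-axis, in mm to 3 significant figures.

Split into non-overlapping primitives; take the origin at the lower-left of the bounding box.
Outer circle: ⌀200, A = 31 416 mm², y = 100 mm, Ī = 78 539 816 mm⁴.
Bore (subtracted): ⌀110, A = 9503.3 mm², y = 100 mm, Ī = 7 186 884 mm⁴.
By symmetry the centroid is at mid-height, ȳ = 100 mm.
All pieces are centred on the centroidal x-axis, so I = ΣĪ (holes subtracted) = 71 352 932 mm⁴.
Radius of gyration: k = √(I/A) = √(71 352 932 / 21 913) = 57.064 mm.

k_x ≈ 57.1 mm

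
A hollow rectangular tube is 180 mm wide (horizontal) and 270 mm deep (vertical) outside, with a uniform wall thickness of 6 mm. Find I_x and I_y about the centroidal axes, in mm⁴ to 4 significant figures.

I_x ≈ 5.482 × 10⁷ mm⁴, I_y ≈ 2.927 × 10⁷ mm⁴

Split into non-overlapping primitives; take the origin at the lower-left of the bounding box.
Outer rectangle: 180 × 270, A = 48 600 mm², y = 135 mm, Ī = 295 245 000 mm⁴.
Inner void (subtracted): 168 × 258, A = 43 344 mm², y = 135 mm, Ī = 240 429 168 mm⁴.
By symmetry the centroid is at mid-height, ȳ = 135 mm.
All pieces are centred on the centroidal x-axis, so I = ΣĪ (holes subtracted) = 54 815 832 mm⁴.
Repeating about the centroidal y-axis gives I_y = 29 274 912 mm⁴.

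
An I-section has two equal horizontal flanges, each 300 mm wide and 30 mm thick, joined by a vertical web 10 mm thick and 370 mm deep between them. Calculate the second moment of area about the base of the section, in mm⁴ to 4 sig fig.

I_base ≈ 1.767 × 10⁹ mm⁴

Decompose the section into non-overlapping parts with the origin at the bottom-left of its bounding rectangle.
Bottom flange: 300 × 30, A = 9 000 mm², y = 15 mm, Ī = 675 000 mm⁴.
Web: 10 × 370, A = 3 700 mm², y = 215 mm, Ī = 42 210 833 mm⁴.
Top flange: 300 × 30, A = 9 000 mm², y = 415 mm, Ī = 675 000 mm⁴.
Transfer each piece to the bottom edge using Ī + A·d² with d = y − 0:
  bottom flange: d = 15 mm → contributes +2 700 000 mm⁴
  web: d = 215 mm → contributes +213 243 333 mm⁴
  top flange: d = 415 mm → contributes +1 550 700 000 mm⁴
Total I = 1 766 643 333 mm⁴.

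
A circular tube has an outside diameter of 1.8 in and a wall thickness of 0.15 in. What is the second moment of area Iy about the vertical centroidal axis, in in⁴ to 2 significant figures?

Treat the section as a set of non-overlapping primitives; coordinates are from the bounding-box lower-left.
Outer circle: ⌀1.8, A = 2.545 in², x = 0.9 in, Ī = 0.5153 in⁴.
Bore (subtracted): ⌀1.5, A = 1.767 in², x = 0.9 in, Ī = 0.2485 in⁴.
By symmetry the centroid is at mid-width, x̄ = 0.9 in.
All pieces are centred on the vertical centroidal axis, so I = ΣĪ (holes subtracted) = 0.2668 in⁴.

Iy ≈ 0.27 in⁴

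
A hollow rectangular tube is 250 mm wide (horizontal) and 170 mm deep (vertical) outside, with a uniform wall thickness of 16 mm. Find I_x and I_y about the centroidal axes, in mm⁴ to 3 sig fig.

Treat the section as a set of non-overlapping primitives; coordinates are from the bounding-box lower-left.
Outer rectangle: 250 × 170, A = 42 500 mm², y = 85 mm, Ī = 102 354 167 mm⁴.
Inner void (subtracted): 218 × 138, A = 30 084 mm², y = 85 mm, Ī = 47 743 308 mm⁴.
By symmetry the centroid is at mid-height, ȳ = 85 mm.
All pieces are centred on the centroidal x-axis, so I = ΣĪ (holes subtracted) = 54 610 859 mm⁴.
Repeating about the centroidal y-axis gives I_y = 102 211 499 mm⁴.

I_x ≈ 5.46 × 10⁷ mm⁴, I_y ≈ 1.02 × 10⁸ mm⁴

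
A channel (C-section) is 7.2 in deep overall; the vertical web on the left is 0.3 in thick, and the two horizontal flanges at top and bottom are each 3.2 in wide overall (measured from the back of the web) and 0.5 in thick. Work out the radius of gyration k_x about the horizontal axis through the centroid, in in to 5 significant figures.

Treat the section as a set of non-overlapping primitives; coordinates are from the bounding-box lower-left.
Web: 0.3 × 7.2, A = 2.16 in², y = 3.6 in, Ī = 9.3312 in⁴.
Top flange (beyond web): 2.9 × 0.5, A = 1.45 in², y = 6.95 in, Ī = 0.03020833 in⁴.
Bottom flange (beyond web): 2.9 × 0.5, A = 1.45 in², y = 0.25 in, Ī = 0.03020833 in⁴.
By symmetry the centroid is at mid-height, ȳ = 3.6 in.
Transfer each piece to the horizontal axis through the centroid using Ī + A·d² with d = y − 3.6:
  web: d = 0 in → contributes +9.3312 in⁴
  top flange (beyond web): d = 3.35 in → contributes +16.30283 in⁴
  bottom flange (beyond web): d = -3.35 in → contributes +16.30283 in⁴
Total I = 41.93687 in⁴.
Radius of gyration: k = √(I/A) = √(41.93687 / 5.06) = 2.878874 in.

k_x ≈ 2.8789 in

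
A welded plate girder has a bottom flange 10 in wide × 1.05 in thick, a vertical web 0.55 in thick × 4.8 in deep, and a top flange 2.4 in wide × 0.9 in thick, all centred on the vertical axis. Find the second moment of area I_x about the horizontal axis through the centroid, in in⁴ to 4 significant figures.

Decompose the section into non-overlapping parts with the origin at the bottom-left of its bounding rectangle.
Bottom plate: 10 × 1.05, A = 10.5 in², y = 0.525 in, Ī = 0.964688 in⁴.
Web plate: 0.55 × 4.8, A = 2.64 in², y = 3.45 in, Ī = 5.0688 in⁴.
Top plate: 2.4 × 0.9, A = 2.16 in², y = 6.3 in, Ī = 0.1458 in⁴.
Centroid: ȳ = ΣA·y / ΣA = 1.845 in.
Transfer each piece to the horizontal axis through the centroid using Ī + A·d² with d = y − 1.845:
  bottom plate: d = -1.32 in → contributes +19.2599 in⁴
  web plate: d = 1.605 in → contributes +11.8695 in⁴
  top plate: d = 4.455 in → contributes +43.0154 in⁴
Total I = 74.1448 in⁴.

I_x ≈ 74.14 in⁴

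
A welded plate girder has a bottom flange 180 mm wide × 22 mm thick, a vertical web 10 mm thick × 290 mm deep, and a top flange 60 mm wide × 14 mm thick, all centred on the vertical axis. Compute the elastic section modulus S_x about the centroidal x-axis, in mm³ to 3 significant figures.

S_x ≈ 4.72 × 10⁵ mm³

Treat the section as a set of non-overlapping primitives; coordinates are from the bounding-box lower-left.
Bottom plate: 180 × 22, A = 3 960 mm², y = 11 mm, Ī = 159 720 mm⁴.
Web plate: 10 × 290, A = 2 900 mm², y = 167 mm, Ī = 20 324 167 mm⁴.
Top plate: 60 × 14, A = 840 mm², y = 319 mm, Ī = 13 720 mm⁴.
Centroid: ȳ = ΣA·y / ΣA = 103.35 mm.
Transfer each piece to the centroidal x-axis using Ī + A·d² with d = y − 103.35:
  bottom plate: d = -92.353 mm → contributes +33 935 044 mm⁴
  web plate: d = 63.647 mm → contributes +32 071 803 mm⁴
  top plate: d = 215.65 mm → contributes +39 076 679 mm⁴
Total I = 105 083 526 mm⁴.
Extreme fibre distance c = 222.65 mm; S = I/c = 471 974 mm³.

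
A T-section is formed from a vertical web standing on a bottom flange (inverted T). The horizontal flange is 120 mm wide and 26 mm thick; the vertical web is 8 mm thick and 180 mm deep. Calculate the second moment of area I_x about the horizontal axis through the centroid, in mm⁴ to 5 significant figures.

I_x ≈ 1.4516 × 10⁷ mm⁴

Split into non-overlapping primitives; take the origin at the lower-left of the bounding box.
Flange: 120 × 26, A = 3 120 mm², y = 13 mm, Ī = 175 760 mm⁴.
Web: 8 × 180, A = 1 440 mm², y = 116 mm, Ī = 3 888 000 mm⁴.
Centroid: ȳ = ΣA·y / ΣA = 45.52632 mm.
Transfer each piece to the horizontal axis through the centroid using Ī + A·d² with d = y − 45.52632:
  flange: d = -32.52632 mm → contributes +3 476 599 mm⁴
  web: d = 70.47368 mm → contributes +11 039 818 mm⁴
Total I = 14 516 417 mm⁴.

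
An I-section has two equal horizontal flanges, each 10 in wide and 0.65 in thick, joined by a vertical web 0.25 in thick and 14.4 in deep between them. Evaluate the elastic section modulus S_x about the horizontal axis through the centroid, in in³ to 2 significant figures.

S_x ≈ 100 in³

Break the section into simple shapes (no overlaps), measuring from the bottom-left corner of the bounding box.
Bottom flange: 10 × 0.65, A = 6.5 in², y = 0.325 in, Ī = 0.2289 in⁴.
Web: 0.25 × 14.4, A = 3.6 in², y = 7.85 in, Ī = 62.21 in⁴.
Top flange: 10 × 0.65, A = 6.5 in², y = 15.38 in, Ī = 0.2289 in⁴.
By symmetry the centroid is at mid-height, ȳ = 7.85 in.
Transfer each piece to the horizontal axis through the centroid using Ī + A·d² with d = y − 7.85:
  bottom flange: d = -7.525 in → contributes +368.3 in⁴
  web: d = 0 in → contributes +62.21 in⁴
  top flange: d = 7.525 in → contributes +368.3 in⁴
Total I = 798.8 in⁴.
Extreme fibre distance c = 7.85 in; S = I/c = 101.8 in³.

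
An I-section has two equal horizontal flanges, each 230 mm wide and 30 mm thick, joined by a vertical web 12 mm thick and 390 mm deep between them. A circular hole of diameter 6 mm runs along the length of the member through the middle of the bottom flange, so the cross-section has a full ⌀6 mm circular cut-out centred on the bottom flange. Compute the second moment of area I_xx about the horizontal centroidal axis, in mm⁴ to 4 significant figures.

Split into non-overlapping primitives; take the origin at the lower-left of the bounding box.
Bottom flange: 230 × 30, A = 6 900 mm², y = 15 mm, Ī = 517 500 mm⁴.
Web: 12 × 390, A = 4 680 mm², y = 225 mm, Ī = 59 319 000 mm⁴.
Top flange: 230 × 30, A = 6 900 mm², y = 435 mm, Ī = 517 500 mm⁴.
Hole (subtracted): ⌀6, A = 28.2743 mm², y = 15 mm, Ī = 63.6173 mm⁴.
Centroid: ȳ = ΣA·y / ΣA = 225.322 mm.
Transfer each piece to the horizontal centroidal axis using Ī + A·d² with d = y − 225.322:
  bottom flange: d = -210.322 mm → contributes +305 740 767 mm⁴
  web: d = -0.321792 mm → contributes +59 319 485 mm⁴
  top flange: d = 209.678 mm → contributes +303 875 662 mm⁴
  hole: d = -210.322 mm → contributes −1 250 786 mm⁴
Total I = 667 685 128 mm⁴.

I_xx ≈ 6.677 × 10⁸ mm⁴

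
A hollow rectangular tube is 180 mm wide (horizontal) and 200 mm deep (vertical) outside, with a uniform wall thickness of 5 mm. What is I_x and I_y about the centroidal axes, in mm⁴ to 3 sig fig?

Decompose the section into non-overlapping parts with the origin at the bottom-left of its bounding rectangle.
Outer rectangle: 180 × 200, A = 36 000 mm², y = 100 mm, Ī = 120 000 000 mm⁴.
Inner void (subtracted): 170 × 190, A = 32 300 mm², y = 100 mm, Ī = 97 169 167 mm⁴.
By symmetry the centroid is at mid-height, ȳ = 100 mm.
All pieces are centred on the centroidal x-axis, so I = ΣĪ (holes subtracted) = 22 830 833 mm⁴.
Repeating about the centroidal y-axis gives I_y = 19 410 833 mm⁴.

I_x ≈ 2.28 × 10⁷ mm⁴, I_y ≈ 1.94 × 10⁷ mm⁴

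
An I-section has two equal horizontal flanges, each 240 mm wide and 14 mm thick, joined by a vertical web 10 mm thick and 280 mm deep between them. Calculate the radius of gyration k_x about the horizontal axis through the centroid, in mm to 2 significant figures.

k_x ≈ 130 mm

Treat the section as a set of non-overlapping primitives; coordinates are from the bounding-box lower-left.
Bottom flange: 240 × 14, A = 3 360 mm², y = 7 mm, Ī = 54 880 mm⁴.
Web: 10 × 280, A = 2 800 mm², y = 154 mm, Ī = 18 293 333 mm⁴.
Top flange: 240 × 14, A = 3 360 mm², y = 301 mm, Ī = 54 880 mm⁴.
By symmetry the centroid is at mid-height, ȳ = 154 mm.
Transfer each piece to the horizontal axis through the centroid using Ī + A·d² with d = y − 154:
  bottom flange: d = -147 mm → contributes +72 661 120 mm⁴
  web: d = 0 mm → contributes +18 293 333 mm⁴
  top flange: d = 147 mm → contributes +72 661 120 mm⁴
Total I = 163 615 573 mm⁴.
Radius of gyration: k = √(I/A) = √(163 615 573 / 9 520) = 131.1 mm.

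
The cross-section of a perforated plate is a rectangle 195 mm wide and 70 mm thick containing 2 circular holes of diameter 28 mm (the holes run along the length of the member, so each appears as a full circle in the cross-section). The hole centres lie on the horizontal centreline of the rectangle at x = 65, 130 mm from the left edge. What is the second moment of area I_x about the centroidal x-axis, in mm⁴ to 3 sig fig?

I_x ≈ 5.51 × 10⁶ mm⁴

Split into non-overlapping primitives; take the origin at the lower-left of the bounding box.
Plate: 195 × 70, A = 13 650 mm², y = 35 mm, Ī = 5 573 750 mm⁴.
Hole 1 (subtracted): ⌀28, A = 615.75 mm², y = 35 mm, Ī = 30 172 mm⁴.
Hole 2 (subtracted): ⌀28, A = 615.75 mm², y = 35 mm, Ī = 30 172 mm⁴.
By symmetry the centroid is at mid-height, ȳ = 35 mm.
All pieces are centred on the centroidal x-axis, so I = ΣĪ (holes subtracted) = 5 513 406 mm⁴.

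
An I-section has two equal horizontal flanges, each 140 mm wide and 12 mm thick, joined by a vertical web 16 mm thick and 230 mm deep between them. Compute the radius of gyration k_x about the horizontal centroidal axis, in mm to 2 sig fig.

k_x ≈ 96 mm

Split into non-overlapping primitives; take the origin at the lower-left of the bounding box.
Bottom flange: 140 × 12, A = 1 680 mm², y = 6 mm, Ī = 20 160 mm⁴.
Web: 16 × 230, A = 3 680 mm², y = 127 mm, Ī = 16 222 667 mm⁴.
Top flange: 140 × 12, A = 1 680 mm², y = 248 mm, Ī = 20 160 mm⁴.
By symmetry the centroid is at mid-height, ȳ = 127 mm.
Transfer each piece to the horizontal centroidal axis using Ī + A·d² with d = y − 127:
  bottom flange: d = -121 mm → contributes +24 617 040 mm⁴
  web: d = 0 mm → contributes +16 222 667 mm⁴
  top flange: d = 121 mm → contributes +24 617 040 mm⁴
Total I = 65 456 747 mm⁴.
Radius of gyration: k = √(I/A) = √(65 456 747 / 7 040) = 96.43 mm.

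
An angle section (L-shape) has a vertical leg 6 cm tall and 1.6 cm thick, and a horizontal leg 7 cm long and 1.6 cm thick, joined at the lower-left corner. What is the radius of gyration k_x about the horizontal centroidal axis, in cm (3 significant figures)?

Break the section into simple shapes (no overlaps), measuring from the bottom-left corner of the bounding box.
Vertical leg: 1.6 × 6, A = 9.6 cm², y = 3 cm, Ī = 28.8 cm⁴.
Horizontal leg (remainder): 5.4 × 1.6, A = 8.64 cm², y = 0.8 cm, Ī = 1.8432 cm⁴.
Centroid: ȳ = ΣA·y / ΣA = 1.9579 cm.
Transfer each piece to the horizontal centroidal axis using Ī + A·d² with d = y − 1.9579:
  vertical leg: d = 1.0421 cm → contributes +39.225 cm⁴
  horizontal leg (remainder): d = -1.1579 cm → contributes +13.427 cm⁴
Total I = 52.652 cm⁴.
Radius of gyration: k = √(I/A) = √(52.652 / 18.24) = 1.699 cm.

k_x ≈ 1.70 cm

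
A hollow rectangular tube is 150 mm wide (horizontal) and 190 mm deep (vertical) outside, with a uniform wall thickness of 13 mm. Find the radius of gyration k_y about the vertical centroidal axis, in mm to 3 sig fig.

Break the section into simple shapes (no overlaps), measuring from the bottom-left corner of the bounding box.
Outer rectangle: 150 × 190, A = 28 500 mm², x = 75 mm, Ī = 53 437 500 mm⁴.
Inner void (subtracted): 124 × 164, A = 20 336 mm², x = 75 mm, Ī = 26 057 195 mm⁴.
By symmetry the centroid is at mid-width, x̄ = 75 mm.
All pieces are centred on the vertical centroidal axis, so I = ΣĪ (holes subtracted) = 27 380 305 mm⁴.
Radius of gyration: k = √(I/A) = √(27 380 305 / 8 164) = 57.912 mm.

k_y ≈ 57.9 mm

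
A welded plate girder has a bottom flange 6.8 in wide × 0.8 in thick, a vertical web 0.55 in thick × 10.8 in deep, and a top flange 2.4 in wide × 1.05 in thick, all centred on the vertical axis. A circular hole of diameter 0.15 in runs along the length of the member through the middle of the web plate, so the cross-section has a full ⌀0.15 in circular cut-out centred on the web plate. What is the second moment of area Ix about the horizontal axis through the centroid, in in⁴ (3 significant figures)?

Break the section into simple shapes (no overlaps), measuring from the bottom-left corner of the bounding box.
Bottom plate: 6.8 × 0.8, A = 5.44 in², y = 0.4 in, Ī = 0.29013 in⁴.
Web plate: 0.55 × 10.8, A = 5.94 in², y = 6.2 in, Ī = 57.737 in⁴.
Top plate: 2.4 × 1.05, A = 2.52 in², y = 12.125 in, Ī = 0.23153 in⁴.
Hole (subtracted): ⌀0.15, A = 0.017671 in², y = 6.2 in, Ī = 0.00002485 in⁴.
Centroid: ȳ = ΣA·y / ΣA = 5.0027 in.
Transfer each piece to the horizontal axis through the centroid using Ī + A·d² with d = y − 5.0027:
  bottom plate: d = -4.6027 in → contributes +115.54 in⁴
  web plate: d = 1.1973 in → contributes +66.252 in⁴
  top plate: d = 7.1223 in → contributes +128.06 in⁴
  hole: d = 1.1973 in → contributes −0.025356 in⁴
Total I = 309.83 in⁴.

Ix ≈ 310 in⁴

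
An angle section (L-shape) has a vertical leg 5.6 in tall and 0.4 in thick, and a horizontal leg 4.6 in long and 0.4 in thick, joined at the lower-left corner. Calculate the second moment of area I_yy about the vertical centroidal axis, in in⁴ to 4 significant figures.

I_yy ≈ 7.578 in⁴

Split into non-overlapping primitives; take the origin at the lower-left of the bounding box.
Vertical leg: 0.4 × 5.6, A = 2.24 in², x = 0.2 in, Ī = 0.0298667 in⁴.
Horizontal leg (remainder): 4.2 × 0.4, A = 1.68 in², x = 2.5 in, Ī = 2.4696 in⁴.
Centroid: x̄ = ΣA·x / ΣA = 1.18571 in.
Transfer each piece to the vertical centroidal axis using Ī + A·d² with d = x − 1.18571:
  vertical leg: d = -0.985714 in → contributes +2.20632 in⁴
  horizontal leg (remainder): d = 1.31429 in → contributes +5.37154 in⁴
Total I = 7.57787 in⁴.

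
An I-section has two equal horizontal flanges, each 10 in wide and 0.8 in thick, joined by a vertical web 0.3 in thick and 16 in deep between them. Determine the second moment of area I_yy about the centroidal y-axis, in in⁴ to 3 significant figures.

I_yy ≈ 133 in⁴

Split into non-overlapping primitives; take the origin at the lower-left of the bounding box.
Bottom flange: 10 × 0.8, A = 8 in², x = 5 in, Ī = 66.667 in⁴.
Web: 0.3 × 16, A = 4.8 in², x = 5 in, Ī = 0.036 in⁴.
Top flange: 10 × 0.8, A = 8 in², x = 5 in, Ī = 66.667 in⁴.
By symmetry the centroid is at mid-width, x̄ = 5 in.
All pieces are centred on the centroidal y-axis, so I = ΣĪ = 133.37 in⁴.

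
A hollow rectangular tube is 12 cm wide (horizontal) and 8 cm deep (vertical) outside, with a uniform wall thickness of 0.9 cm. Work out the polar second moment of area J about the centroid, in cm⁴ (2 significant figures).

J ≈ 910 cm⁴

Decompose the section into non-overlapping parts with the origin at the bottom-left of its bounding rectangle.
Outer rectangle: 12 × 8, A = 96 cm², y = 4 cm, Ī = 512 cm⁴.
Inner void (subtracted): 10.2 × 6.2, A = 63.24 cm², y = 4 cm, Ī = 202.6 cm⁴.
By symmetry the centroid is at mid-height, ȳ = 4 cm.
All pieces are centred on the centroidal x-axis, so I = ΣĪ (holes subtracted) = 309.4 cm⁴.
Repeating about the centroidal y-axis gives I_y = 603.7 cm⁴.
Polar second moment: J = I_x + I_y = 913.1 cm⁴.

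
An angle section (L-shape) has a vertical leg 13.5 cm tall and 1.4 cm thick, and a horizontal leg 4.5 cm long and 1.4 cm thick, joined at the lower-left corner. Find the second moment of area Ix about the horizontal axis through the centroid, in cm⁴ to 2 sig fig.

Break the section into simple shapes (no overlaps), measuring from the bottom-left corner of the bounding box.
Vertical leg: 1.4 × 13.5, A = 18.9 cm², y = 6.75 cm, Ī = 287 cm⁴.
Horizontal leg (remainder): 3.1 × 1.4, A = 4.34 cm², y = 0.7 cm, Ī = 0.7089 cm⁴.
Centroid: ȳ = ΣA·y / ΣA = 5.62 cm.
Transfer each piece to the horizontal axis through the centroid using Ī + A·d² with d = y − 5.62:
  vertical leg: d = 1.13 cm → contributes +311.2 cm⁴
  horizontal leg (remainder): d = -4.92 cm → contributes +105.8 cm⁴
Total I = 416.9 cm⁴.

Ix ≈ 420 cm⁴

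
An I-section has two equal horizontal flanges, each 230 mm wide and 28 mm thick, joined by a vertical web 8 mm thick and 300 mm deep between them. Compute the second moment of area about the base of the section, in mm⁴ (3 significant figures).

I_base ≈ 8.49 × 10⁸ mm⁴

Decompose the section into non-overlapping parts with the origin at the bottom-left of its bounding rectangle.
Bottom flange: 230 × 28, A = 6 440 mm², y = 14 mm, Ī = 420 747 mm⁴.
Web: 8 × 300, A = 2 400 mm², y = 178 mm, Ī = 18 000 000 mm⁴.
Top flange: 230 × 28, A = 6 440 mm², y = 342 mm, Ī = 420 747 mm⁴.
Transfer each piece to a horizontal axis along the bottom face using Ī + A·d² with d = y − 0:
  bottom flange: d = 14 mm → contributes +1 682 987 mm⁴
  web: d = 178 mm → contributes +94 041 600 mm⁴
  top flange: d = 342 mm → contributes +753 668 907 mm⁴
Total I = 849 393 493 mm⁴.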